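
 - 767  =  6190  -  6957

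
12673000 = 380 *33350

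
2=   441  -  439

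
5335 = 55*97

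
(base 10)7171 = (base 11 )542A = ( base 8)16003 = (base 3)100211121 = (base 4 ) 1300003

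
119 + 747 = 866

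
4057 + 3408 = 7465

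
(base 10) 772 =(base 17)2B7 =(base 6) 3324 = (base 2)1100000100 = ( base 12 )544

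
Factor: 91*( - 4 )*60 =-21840   =  -2^4*3^1 *5^1*7^1*13^1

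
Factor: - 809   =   - 809^1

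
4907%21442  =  4907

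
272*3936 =1070592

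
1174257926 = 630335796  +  543922130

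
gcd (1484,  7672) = 28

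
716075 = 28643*25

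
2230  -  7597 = -5367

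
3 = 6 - 3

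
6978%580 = 18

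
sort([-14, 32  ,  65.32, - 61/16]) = [ - 14 , - 61/16, 32 , 65.32 ]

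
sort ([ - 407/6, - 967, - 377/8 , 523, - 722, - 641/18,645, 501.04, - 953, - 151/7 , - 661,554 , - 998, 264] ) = [ - 998, - 967, -953, - 722, -661 , - 407/6, - 377/8, - 641/18,-151/7, 264,501.04,  523,  554,  645 ] 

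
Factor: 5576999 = 5576999^1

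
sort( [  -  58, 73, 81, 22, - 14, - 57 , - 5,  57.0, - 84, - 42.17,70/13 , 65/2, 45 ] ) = [-84, - 58, - 57, - 42.17,  -  14, - 5, 70/13  ,  22, 65/2, 45, 57.0, 73, 81] 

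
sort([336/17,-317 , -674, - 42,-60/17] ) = [ -674, - 317, - 42,-60/17,336/17]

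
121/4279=11/389 = 0.03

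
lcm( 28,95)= 2660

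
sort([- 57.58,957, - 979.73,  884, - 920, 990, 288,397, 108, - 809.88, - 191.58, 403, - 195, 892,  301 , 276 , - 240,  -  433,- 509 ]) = [-979.73, - 920, -809.88, - 509,-433 , - 240,  -  195, - 191.58, - 57.58,108, 276, 288,  301, 397,  403, 884, 892,957, 990 ] 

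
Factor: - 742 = - 2^1*7^1*53^1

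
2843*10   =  28430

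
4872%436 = 76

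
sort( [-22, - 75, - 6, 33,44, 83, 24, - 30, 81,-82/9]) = [-75,-30,-22, - 82/9 , - 6, 24 , 33, 44, 81 , 83]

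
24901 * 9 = 224109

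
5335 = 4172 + 1163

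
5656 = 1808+3848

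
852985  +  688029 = 1541014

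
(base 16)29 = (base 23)1I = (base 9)45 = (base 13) 32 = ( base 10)41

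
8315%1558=525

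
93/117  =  31/39=0.79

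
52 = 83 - 31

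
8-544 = -536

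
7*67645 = 473515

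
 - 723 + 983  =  260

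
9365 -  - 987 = 10352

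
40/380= 2/19 = 0.11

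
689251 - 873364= -184113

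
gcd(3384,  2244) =12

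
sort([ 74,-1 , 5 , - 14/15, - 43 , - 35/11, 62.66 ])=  [ - 43, -35/11 , - 1,-14/15, 5, 62.66, 74 ]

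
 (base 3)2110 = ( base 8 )102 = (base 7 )123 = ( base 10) 66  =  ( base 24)2i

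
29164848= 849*34352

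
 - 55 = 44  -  99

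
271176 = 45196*6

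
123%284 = 123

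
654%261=132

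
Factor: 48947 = 48947^1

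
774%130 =124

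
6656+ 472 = 7128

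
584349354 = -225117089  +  809466443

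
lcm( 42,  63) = 126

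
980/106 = 9 + 13/53 = 9.25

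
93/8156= 93/8156 = 0.01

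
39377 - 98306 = - 58929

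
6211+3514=9725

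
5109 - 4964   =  145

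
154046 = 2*77023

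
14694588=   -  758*( - 19386)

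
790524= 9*87836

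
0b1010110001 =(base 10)689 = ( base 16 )2B1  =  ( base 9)845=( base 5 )10224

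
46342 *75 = 3475650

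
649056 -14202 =634854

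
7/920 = 7/920 =0.01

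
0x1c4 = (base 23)JF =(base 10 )452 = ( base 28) g4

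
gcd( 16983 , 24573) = 3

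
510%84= 6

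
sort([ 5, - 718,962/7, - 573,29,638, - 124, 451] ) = [ - 718 , - 573 , - 124 , 5,29,962/7,451 , 638 ]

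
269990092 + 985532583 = 1255522675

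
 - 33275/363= - 92  +  1/3 =- 91.67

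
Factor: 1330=2^1* 5^1*7^1 * 19^1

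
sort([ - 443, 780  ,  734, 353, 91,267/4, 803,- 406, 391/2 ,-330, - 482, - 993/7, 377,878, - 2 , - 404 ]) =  [ - 482  ,-443, - 406, - 404,- 330 , - 993/7,-2,267/4,  91 , 391/2, 353,377,734, 780, 803, 878 ]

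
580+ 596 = 1176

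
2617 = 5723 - 3106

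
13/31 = 13/31 = 0.42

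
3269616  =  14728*222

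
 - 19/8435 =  - 19/8435 = -  0.00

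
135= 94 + 41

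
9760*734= 7163840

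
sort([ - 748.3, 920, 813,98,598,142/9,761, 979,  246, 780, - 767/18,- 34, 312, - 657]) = [ -748.3, - 657, - 767/18 , - 34, 142/9, 98, 246, 312,598, 761,780, 813,  920,979]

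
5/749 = 5/749 = 0.01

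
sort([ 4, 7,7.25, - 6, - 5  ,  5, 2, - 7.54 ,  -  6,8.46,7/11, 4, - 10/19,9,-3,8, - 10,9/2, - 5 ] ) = [ - 10, - 7.54,-6, - 6,-5, - 5, - 3, - 10/19,7/11,2 , 4,4,9/2, 5,7,7.25,8,8.46, 9 ] 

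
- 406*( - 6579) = 2671074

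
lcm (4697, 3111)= 239547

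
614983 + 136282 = 751265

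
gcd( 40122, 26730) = 54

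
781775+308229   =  1090004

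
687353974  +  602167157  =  1289521131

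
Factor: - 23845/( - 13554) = 95/54 = 2^ ( - 1)*3^( - 3)*5^1  *  19^1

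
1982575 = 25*79303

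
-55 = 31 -86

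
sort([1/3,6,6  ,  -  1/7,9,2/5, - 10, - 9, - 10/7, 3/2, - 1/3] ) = [-10, - 9, - 10/7, - 1/3, - 1/7, 1/3,  2/5,3/2,6,  6,9]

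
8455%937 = 22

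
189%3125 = 189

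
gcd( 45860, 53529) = 1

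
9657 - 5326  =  4331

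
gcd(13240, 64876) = 1324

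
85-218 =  -133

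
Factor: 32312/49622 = 28/43 = 2^2*7^1*43^( - 1 )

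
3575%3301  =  274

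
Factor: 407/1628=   2^( - 2) = 1/4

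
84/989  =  84/989 = 0.08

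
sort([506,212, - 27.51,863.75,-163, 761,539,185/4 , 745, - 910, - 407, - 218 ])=[ - 910, - 407, - 218,- 163, -27.51,185/4,212,506,539, 745,761,863.75 ]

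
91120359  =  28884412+62235947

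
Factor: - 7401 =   -  3^1 *2467^1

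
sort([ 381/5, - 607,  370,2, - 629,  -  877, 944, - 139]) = [ - 877,-629,  -  607, - 139 , 2,381/5,  370,944] 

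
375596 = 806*466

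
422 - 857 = -435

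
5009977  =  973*5149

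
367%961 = 367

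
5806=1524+4282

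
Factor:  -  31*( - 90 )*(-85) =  - 2^1*3^2*5^2 * 17^1*31^1=- 237150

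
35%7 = 0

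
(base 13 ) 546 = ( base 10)903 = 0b1110000111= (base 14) 487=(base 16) 387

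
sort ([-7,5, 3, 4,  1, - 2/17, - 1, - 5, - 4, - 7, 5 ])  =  [ - 7,-7, - 5, - 4, - 1,-2/17  ,  1,3, 4, 5, 5 ]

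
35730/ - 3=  - 11910 + 0/1 = - 11910.00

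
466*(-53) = -24698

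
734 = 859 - 125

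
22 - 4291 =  - 4269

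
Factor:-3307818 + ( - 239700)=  - 2^1*3^1*13^1*45481^1  =  - 3547518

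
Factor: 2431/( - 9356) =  - 2^( - 2 ) * 11^1 * 13^1 * 17^1*2339^( - 1 )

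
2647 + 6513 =9160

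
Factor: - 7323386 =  - 2^1 * 7^1 * 631^1*829^1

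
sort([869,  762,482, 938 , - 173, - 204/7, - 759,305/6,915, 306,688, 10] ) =[ - 759,-173,-204/7, 10,305/6, 306,482,688 , 762, 869, 915, 938] 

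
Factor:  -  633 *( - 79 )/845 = 3^1* 5^ (-1 )*13^( - 2 )*79^1* 211^1 = 50007/845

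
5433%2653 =127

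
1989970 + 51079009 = 53068979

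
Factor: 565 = 5^1*113^1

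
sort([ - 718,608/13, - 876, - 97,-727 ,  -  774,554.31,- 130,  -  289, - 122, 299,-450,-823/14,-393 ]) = [-876, - 774, -727,- 718, - 450,-393,-289,  -  130, - 122,-97, - 823/14,608/13,299,554.31 ]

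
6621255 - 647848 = 5973407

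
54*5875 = 317250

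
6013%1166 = 183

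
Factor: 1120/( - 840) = - 4/3 =-2^2*3^( - 1 )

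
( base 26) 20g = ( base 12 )960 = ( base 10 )1368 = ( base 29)1I5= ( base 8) 2530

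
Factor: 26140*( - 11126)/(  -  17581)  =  2^3 * 5^1 * 1307^1*5563^1*17581^( - 1 )  =  290833640/17581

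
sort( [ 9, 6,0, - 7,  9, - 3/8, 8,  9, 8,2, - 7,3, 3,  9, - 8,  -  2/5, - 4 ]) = [ - 8 , - 7,-7, - 4, - 2/5, - 3/8,0,2, 3,  3, 6, 8, 8,  9, 9,9, 9]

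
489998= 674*727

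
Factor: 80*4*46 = 2^7*5^1*23^1 = 14720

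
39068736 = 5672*6888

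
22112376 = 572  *38658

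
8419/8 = 8419/8 = 1052.38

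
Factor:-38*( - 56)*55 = 117040=   2^4 * 5^1*7^1*11^1 *19^1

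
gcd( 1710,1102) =38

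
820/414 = 1 + 203/207 = 1.98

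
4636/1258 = 2318/629 = 3.69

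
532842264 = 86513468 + 446328796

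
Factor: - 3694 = -2^1*1847^1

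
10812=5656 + 5156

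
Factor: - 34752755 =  - 5^1*211^1*32941^1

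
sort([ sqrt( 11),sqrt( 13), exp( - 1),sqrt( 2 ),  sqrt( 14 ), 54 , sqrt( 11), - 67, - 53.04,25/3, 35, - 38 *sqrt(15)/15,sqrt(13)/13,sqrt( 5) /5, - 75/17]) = [ - 67, - 53.04, - 38*sqrt(15) /15, - 75/17, sqrt(13)/13, exp( - 1 ) , sqrt (5) /5,sqrt( 2), sqrt( 11),sqrt( 11),sqrt( 13),sqrt( 14 ) , 25/3,35,54]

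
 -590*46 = -27140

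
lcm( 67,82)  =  5494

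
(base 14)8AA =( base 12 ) BB2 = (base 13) a22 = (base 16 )6B6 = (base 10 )1718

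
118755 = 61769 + 56986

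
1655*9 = 14895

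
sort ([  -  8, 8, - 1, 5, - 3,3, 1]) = [ - 8, - 3, - 1,1,3, 5,8] 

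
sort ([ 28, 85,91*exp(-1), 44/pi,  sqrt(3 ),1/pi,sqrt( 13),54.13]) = [1/pi, sqrt( 3), sqrt( 13 ),44/pi, 28,91*exp (-1),54.13,  85 ]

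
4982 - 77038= - 72056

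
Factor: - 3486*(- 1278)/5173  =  2^2*3^3*71^1*83^1 *739^( - 1) = 636444/739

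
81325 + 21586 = 102911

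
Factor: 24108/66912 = 2^( - 3)*7^2*17^(- 1) = 49/136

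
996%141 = 9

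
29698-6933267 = -6903569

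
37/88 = 37/88=0.42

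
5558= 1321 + 4237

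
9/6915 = 3/2305 = 0.00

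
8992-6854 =2138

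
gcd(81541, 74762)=1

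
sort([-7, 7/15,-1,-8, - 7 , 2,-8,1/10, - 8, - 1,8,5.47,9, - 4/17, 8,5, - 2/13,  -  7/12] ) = [ -8, - 8,-8, -7 ,-7 , - 1,-1,  -  7/12,-4/17,-2/13, 1/10 , 7/15, 2,5,5.47,8, 8,9 ]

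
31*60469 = 1874539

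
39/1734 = 13/578= 0.02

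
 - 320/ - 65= 4 + 12/13 = 4.92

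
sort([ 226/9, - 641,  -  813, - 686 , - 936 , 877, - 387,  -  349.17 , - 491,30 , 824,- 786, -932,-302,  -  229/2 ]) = [-936, - 932, - 813,  -  786,-686,-641 ,- 491, - 387 ,-349.17,-302, - 229/2,226/9,30,824, 877]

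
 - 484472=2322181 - 2806653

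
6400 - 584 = 5816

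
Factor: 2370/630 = 79/21=3^( - 1) * 7^( - 1)*79^1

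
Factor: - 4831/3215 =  - 5^( - 1)*643^(-1 )*4831^1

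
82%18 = 10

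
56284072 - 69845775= - 13561703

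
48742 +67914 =116656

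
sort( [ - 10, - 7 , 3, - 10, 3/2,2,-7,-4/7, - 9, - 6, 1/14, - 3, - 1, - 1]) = [-10, - 10,-9, -7, -7, - 6, - 3, - 1, - 1, -4/7,1/14,3/2,2,3]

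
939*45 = 42255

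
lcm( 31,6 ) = 186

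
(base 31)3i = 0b1101111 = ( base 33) 3C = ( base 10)111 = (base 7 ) 216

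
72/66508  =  18/16627= 0.00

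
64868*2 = 129736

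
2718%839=201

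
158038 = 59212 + 98826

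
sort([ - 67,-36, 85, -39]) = [ - 67, - 39, - 36,85] 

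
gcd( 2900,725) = 725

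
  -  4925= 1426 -6351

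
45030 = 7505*6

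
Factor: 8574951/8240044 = 2^( - 2 )*3^1*7^2*11^1*281^( - 1 )*5303^1*7331^( - 1)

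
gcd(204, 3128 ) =68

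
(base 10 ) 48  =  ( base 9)53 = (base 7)66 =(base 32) 1G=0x30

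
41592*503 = 20920776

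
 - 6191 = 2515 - 8706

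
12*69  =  828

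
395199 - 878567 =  - 483368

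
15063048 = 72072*209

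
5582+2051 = 7633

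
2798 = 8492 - 5694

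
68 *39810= 2707080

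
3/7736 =3/7736   =  0.00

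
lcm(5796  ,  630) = 28980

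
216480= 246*880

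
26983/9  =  2998 + 1/9=2998.11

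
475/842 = 475/842 = 0.56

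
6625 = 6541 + 84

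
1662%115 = 52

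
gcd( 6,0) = 6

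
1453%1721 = 1453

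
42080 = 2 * 21040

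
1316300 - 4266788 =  - 2950488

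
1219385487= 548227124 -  - 671158363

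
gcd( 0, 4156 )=4156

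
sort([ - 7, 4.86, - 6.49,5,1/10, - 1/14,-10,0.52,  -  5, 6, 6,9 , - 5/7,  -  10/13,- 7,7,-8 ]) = [ - 10, - 8,-7, - 7, - 6.49, - 5, - 10/13, - 5/7 , - 1/14,  1/10,0.52,4.86,5,6, 6 , 7,9]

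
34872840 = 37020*942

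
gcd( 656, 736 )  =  16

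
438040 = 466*940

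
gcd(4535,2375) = 5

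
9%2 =1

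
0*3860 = 0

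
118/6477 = 118/6477= 0.02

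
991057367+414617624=1405674991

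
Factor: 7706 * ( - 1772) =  - 2^3*443^1*3853^1 = -13655032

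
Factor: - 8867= - 8867^1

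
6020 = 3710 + 2310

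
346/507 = 346/507 = 0.68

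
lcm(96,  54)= 864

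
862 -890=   -28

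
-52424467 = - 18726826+-33697641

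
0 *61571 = 0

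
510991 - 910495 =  - 399504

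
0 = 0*5758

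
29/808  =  29/808 =0.04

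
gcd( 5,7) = 1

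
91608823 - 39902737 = 51706086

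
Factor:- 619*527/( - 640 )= 2^( - 7) * 5^ ( - 1 )*17^1*31^1*619^1 = 326213/640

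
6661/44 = 151 + 17/44=151.39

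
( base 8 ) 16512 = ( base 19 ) 11EC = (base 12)440A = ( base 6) 54414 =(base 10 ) 7498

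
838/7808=419/3904 = 0.11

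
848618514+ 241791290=1090409804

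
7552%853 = 728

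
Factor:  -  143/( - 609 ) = 3^ ( - 1 )*7^( - 1)*11^1*13^1*29^( - 1)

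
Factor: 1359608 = 2^3*169951^1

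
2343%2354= 2343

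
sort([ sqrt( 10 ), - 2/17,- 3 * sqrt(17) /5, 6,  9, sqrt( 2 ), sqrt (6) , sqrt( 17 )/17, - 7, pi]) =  [-7,-3*sqrt( 17)/5,- 2/17, sqrt( 17) /17, sqrt( 2) , sqrt( 6), pi, sqrt (10), 6,9 ] 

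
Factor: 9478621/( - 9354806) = - 2^( - 1)*29^1*41^( - 1 )*  461^1*709^1 * 114083^( - 1 ) 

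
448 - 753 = -305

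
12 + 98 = 110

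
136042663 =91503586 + 44539077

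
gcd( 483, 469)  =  7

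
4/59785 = 4/59785 = 0.00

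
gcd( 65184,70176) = 96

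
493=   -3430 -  - 3923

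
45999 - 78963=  - 32964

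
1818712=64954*28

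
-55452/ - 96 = 4621/8 = 577.62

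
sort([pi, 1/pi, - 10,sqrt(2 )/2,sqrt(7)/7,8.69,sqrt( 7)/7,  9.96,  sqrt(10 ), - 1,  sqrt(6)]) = [ - 10 ,-1,  1/pi, sqrt(7 )/7 , sqrt(7) /7, sqrt( 2)/2,sqrt(6 ),pi,sqrt(10) , 8.69,  9.96 ] 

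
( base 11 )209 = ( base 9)308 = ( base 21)BK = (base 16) fb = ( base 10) 251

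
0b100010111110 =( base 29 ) 2j5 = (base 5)32423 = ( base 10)2238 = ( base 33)21R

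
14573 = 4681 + 9892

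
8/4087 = 8/4087 = 0.00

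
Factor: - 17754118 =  - 2^1*71^1*125029^1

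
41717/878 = 47 + 451/878 = 47.51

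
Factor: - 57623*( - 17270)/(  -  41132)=-497574605/20566 = -2^( - 1)*5^1*7^(  -  1)*11^1*13^( - 1 )*29^1*113^( - 1)*157^1*1987^1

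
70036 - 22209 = 47827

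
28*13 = 364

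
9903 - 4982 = 4921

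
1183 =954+229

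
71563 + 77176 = 148739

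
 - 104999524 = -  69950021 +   -  35049503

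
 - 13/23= - 13/23 = - 0.57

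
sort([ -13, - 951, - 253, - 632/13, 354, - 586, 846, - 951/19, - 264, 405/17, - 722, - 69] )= [ - 951, - 722, - 586, - 264, - 253, - 69, - 951/19, - 632/13, - 13, 405/17,  354, 846] 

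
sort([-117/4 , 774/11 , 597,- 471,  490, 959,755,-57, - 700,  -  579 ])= [ - 700, - 579, - 471, - 57, - 117/4,774/11,490,  597, 755,959 ]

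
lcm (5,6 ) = 30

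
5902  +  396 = 6298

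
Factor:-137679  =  - 3^1*  45893^1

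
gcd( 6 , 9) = 3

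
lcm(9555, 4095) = 28665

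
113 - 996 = -883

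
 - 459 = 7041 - 7500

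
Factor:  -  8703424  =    -  2^6*239^1*569^1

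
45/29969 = 45/29969 =0.00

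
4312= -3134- - 7446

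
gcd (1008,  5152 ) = 112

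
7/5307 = 7/5307 = 0.00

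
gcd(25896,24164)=4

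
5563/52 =106 + 51/52= 106.98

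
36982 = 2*18491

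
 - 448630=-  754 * 595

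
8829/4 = 2207  +  1/4 = 2207.25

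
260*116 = 30160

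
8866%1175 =641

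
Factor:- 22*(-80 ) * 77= 2^5*5^1*7^1*11^2 = 135520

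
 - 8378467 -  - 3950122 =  - 4428345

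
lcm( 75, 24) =600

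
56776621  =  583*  97387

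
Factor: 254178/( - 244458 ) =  - 503^(-1)*523^1 = - 523/503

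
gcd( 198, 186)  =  6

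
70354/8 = 35177/4= 8794.25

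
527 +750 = 1277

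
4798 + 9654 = 14452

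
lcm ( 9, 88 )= 792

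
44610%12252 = 7854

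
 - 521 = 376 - 897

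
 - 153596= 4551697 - 4705293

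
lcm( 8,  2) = 8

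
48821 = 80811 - 31990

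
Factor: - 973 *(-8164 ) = 2^2*7^1*13^1*139^1*157^1 = 7943572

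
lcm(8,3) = 24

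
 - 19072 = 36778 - 55850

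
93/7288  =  93/7288=0.01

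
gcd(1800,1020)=60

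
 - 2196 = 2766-4962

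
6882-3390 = 3492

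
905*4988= 4514140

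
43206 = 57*758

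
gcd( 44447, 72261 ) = 1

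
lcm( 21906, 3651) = 21906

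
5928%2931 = 66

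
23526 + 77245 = 100771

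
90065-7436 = 82629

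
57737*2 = 115474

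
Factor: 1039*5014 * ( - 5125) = - 26698923250 = -  2^1*5^3*23^1*41^1*109^1*1039^1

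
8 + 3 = 11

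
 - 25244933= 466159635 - 491404568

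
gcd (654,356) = 2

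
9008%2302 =2102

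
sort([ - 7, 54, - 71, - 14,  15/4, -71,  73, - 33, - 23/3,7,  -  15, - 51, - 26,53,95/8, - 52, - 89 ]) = [ - 89, - 71, - 71, - 52, - 51, - 33, - 26, - 15, - 14, -23/3, -7,15/4 , 7,95/8,53, 54,73]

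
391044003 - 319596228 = 71447775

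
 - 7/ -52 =7/52 = 0.13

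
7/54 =7/54 = 0.13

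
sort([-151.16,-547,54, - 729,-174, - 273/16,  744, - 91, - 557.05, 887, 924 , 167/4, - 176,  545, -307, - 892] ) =[- 892, - 729, - 557.05, -547,-307,- 176, - 174,- 151.16,  -  91, - 273/16,167/4 , 54,  545 , 744 , 887,924]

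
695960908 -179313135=516647773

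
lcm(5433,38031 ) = 38031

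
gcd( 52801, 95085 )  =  1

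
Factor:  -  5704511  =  -79^1*163^1*443^1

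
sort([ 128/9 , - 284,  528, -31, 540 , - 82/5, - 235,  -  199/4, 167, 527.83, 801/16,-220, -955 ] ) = [ - 955, - 284, - 235, - 220,-199/4, - 31,-82/5,128/9, 801/16, 167, 527.83, 528 , 540 ] 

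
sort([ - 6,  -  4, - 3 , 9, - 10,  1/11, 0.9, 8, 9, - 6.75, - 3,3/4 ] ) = [-10,-6.75, - 6, - 4, - 3 , - 3,1/11 , 3/4,0.9,8,9,9 ] 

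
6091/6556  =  6091/6556 = 0.93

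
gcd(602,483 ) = 7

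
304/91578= 152/45789 =0.00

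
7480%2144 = 1048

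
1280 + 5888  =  7168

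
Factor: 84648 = 2^3*3^1*3527^1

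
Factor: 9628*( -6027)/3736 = -14506989/934=- 2^( - 1 )*3^1 * 7^2*29^1 * 41^1*83^1 * 467^(-1)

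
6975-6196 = 779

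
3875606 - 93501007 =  - 89625401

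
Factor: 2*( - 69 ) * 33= -4554 = - 2^1 * 3^2 * 11^1*23^1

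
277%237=40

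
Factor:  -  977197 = -13^1*75169^1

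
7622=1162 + 6460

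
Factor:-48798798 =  - 2^1*3^1*8133133^1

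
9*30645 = 275805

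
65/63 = 65/63= 1.03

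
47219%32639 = 14580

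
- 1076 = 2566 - 3642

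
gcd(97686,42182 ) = 2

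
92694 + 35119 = 127813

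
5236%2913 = 2323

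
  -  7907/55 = -144 + 13/55 = - 143.76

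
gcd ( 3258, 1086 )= 1086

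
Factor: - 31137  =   - 3^1*97^1 * 107^1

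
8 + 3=11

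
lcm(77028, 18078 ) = 1771644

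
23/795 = 23/795 = 0.03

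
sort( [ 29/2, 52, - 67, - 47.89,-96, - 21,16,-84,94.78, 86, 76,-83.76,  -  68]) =[ - 96,-84, - 83.76,-68,-67, - 47.89 , -21, 29/2, 16,52,76, 86,  94.78]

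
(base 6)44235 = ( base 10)6143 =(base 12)367b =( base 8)13777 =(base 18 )10h5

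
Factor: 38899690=2^1*5^1*3889969^1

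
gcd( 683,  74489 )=1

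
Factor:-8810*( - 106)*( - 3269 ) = - 2^2*5^1*7^1*53^1 * 467^1*881^1 = - 3052788340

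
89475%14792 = 723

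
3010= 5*602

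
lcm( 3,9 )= 9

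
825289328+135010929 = 960300257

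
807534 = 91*8874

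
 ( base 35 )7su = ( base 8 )22561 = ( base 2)10010101110001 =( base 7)36642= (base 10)9585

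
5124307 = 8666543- 3542236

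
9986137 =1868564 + 8117573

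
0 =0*72474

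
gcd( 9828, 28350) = 378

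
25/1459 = 25/1459 = 0.02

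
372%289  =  83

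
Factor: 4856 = 2^3*607^1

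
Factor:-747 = - 3^2*83^1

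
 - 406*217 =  - 88102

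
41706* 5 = 208530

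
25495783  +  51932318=77428101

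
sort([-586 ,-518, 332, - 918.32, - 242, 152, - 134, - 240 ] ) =[ - 918.32 , - 586 , - 518 , - 242 ,-240, - 134 , 152,332] 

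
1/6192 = 1/6192 = 0.00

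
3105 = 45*69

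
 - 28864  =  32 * (  -  902 )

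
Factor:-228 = -2^2*3^1*19^1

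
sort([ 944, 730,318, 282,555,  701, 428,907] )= [ 282, 318,  428,555, 701, 730  ,  907, 944] 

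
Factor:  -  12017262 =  - 2^1*3^1*2002877^1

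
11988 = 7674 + 4314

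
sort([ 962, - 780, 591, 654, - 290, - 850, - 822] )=[ - 850, - 822, - 780, - 290 , 591 , 654 , 962 ] 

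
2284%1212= 1072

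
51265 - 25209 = 26056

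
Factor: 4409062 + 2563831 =6972893^1= 6972893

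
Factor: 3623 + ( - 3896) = -273 = - 3^1*7^1*13^1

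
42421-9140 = 33281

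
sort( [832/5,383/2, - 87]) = [- 87, 832/5,383/2 ] 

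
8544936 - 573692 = 7971244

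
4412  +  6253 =10665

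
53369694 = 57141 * 934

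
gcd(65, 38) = 1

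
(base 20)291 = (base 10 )981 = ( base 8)1725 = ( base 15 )456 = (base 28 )171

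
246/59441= 246/59441 =0.00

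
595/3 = 595/3 = 198.33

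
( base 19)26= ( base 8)54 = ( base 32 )1C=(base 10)44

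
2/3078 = 1/1539 = 0.00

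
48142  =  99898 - 51756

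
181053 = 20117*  9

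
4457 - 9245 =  - 4788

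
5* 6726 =33630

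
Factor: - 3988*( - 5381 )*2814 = 60386830392 = 2^3*3^1*7^1*67^1*997^1*5381^1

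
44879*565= 25356635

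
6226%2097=2032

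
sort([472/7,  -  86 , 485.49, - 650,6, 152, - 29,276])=[  -  650, - 86,  -  29,6,472/7,152 , 276,  485.49]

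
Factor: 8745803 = 11^1*17^1*46769^1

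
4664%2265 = 134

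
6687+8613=15300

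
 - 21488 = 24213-45701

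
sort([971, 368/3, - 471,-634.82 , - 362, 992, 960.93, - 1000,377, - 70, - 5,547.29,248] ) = [ - 1000, - 634.82, - 471, - 362, - 70, - 5,368/3, 248 , 377, 547.29, 960.93, 971,992] 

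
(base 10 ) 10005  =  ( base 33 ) 966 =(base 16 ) 2715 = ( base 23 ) IL0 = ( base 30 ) b3f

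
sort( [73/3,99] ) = [73/3, 99] 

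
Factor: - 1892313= -3^2*210257^1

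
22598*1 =22598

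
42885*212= 9091620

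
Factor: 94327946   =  2^1*109^1*167^1 * 2591^1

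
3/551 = 3/551   =  0.01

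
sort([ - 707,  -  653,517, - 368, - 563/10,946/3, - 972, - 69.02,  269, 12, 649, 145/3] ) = [ - 972, - 707, -653,-368, - 69.02, - 563/10, 12,  145/3, 269,  946/3, 517, 649]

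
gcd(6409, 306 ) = 17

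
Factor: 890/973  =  2^1*5^1*7^(  -  1 )*89^1*139^( - 1)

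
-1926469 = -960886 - 965583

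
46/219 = 46/219= 0.21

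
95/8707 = 95/8707 = 0.01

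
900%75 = 0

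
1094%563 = 531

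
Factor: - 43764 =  - 2^2  *3^1*7^1 * 521^1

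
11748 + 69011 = 80759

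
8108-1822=6286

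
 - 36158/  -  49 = 36158/49 = 737.92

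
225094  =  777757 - 552663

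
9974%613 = 166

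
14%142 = 14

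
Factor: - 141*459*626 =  - 40514094 = - 2^1*3^4*17^1* 47^1*313^1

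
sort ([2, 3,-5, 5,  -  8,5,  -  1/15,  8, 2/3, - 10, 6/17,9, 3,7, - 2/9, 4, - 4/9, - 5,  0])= [ - 10, - 8, - 5, - 5, - 4/9, - 2/9, - 1/15, 0,6/17,2/3, 2, 3,3,4, 5, 5 , 7, 8, 9]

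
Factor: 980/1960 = 1/2=   2^( - 1 ) 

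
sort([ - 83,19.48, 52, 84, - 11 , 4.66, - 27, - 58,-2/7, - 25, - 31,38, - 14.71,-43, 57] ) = [ - 83, - 58, - 43, - 31, - 27,-25, - 14.71, - 11,  -  2/7,4.66, 19.48, 38,52,57,84] 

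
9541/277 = 34 + 123/277=34.44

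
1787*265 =473555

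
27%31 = 27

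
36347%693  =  311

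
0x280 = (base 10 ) 640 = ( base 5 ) 10030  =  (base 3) 212201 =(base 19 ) 1ED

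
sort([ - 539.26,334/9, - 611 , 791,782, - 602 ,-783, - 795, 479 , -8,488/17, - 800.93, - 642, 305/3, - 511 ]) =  [ - 800.93, - 795, - 783, - 642, - 611,-602, - 539.26 , - 511 , - 8, 488/17 , 334/9,305/3,479,782,791 ] 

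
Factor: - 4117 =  - 23^1*179^1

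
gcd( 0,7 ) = 7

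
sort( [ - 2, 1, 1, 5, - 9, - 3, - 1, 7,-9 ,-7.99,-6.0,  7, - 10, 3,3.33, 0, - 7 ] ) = [  -  10, - 9, - 9,  -  7.99 , - 7, - 6.0, - 3, - 2,-1,0,  1,  1 , 3,  3.33,5 , 7, 7 ] 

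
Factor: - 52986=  -2^1*3^1*8831^1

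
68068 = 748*91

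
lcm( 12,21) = 84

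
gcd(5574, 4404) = 6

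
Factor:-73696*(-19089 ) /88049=1406782944/88049 =2^5*3^3 *7^3*13^ ( - 2 )*47^1*101^1*521^( - 1)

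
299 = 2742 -2443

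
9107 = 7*1301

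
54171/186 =18057/62=291.24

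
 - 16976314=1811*( - 9374 ) 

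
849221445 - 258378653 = 590842792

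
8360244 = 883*9468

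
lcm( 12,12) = 12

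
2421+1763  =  4184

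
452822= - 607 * ( - 746)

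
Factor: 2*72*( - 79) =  - 11376 = -2^4*3^2*79^1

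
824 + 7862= 8686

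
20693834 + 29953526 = 50647360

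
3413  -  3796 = -383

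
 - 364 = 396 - 760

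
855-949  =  -94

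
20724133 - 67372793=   -  46648660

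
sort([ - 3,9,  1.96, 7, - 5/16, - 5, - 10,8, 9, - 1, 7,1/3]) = [ - 10, - 5 , - 3, - 1,-5/16,  1/3,1.96,  7,7,8,9,9]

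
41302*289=11936278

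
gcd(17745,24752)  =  91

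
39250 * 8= 314000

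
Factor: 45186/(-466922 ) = -3/31 = - 3^1*31^(-1)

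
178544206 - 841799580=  - 663255374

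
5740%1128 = 100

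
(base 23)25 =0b110011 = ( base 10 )51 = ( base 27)1o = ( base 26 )1p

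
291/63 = 97/21 = 4.62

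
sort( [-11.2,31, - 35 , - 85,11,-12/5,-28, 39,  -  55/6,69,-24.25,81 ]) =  [ - 85,-35,- 28,- 24.25, - 11.2, - 55/6,-12/5,  11,31,39, 69,81 ] 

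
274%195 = 79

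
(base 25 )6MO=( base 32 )474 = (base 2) 1000011100100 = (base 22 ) 8KC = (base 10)4324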